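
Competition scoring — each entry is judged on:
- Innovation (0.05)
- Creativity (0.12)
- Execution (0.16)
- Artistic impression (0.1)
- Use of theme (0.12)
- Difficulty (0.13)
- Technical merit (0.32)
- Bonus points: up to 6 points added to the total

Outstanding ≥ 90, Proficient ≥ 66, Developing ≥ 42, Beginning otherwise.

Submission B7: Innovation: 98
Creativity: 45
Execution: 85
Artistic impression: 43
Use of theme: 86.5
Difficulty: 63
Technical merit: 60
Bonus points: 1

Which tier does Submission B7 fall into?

Weighted total:
  Innovation 98 × 0.05 = 4.9
  Creativity 45 × 0.12 = 5.4
  Execution 85 × 0.16 = 13.6
  Artistic impression 43 × 0.1 = 4.3
  Use of theme 86.5 × 0.12 = 10.38
  Difficulty 63 × 0.13 = 8.19
  Technical merit 60 × 0.32 = 19.2
Sum = 65.97
Bonus points: 65.97 + 1 = 66.97
66.97 is ≥ 66 and < 90 → Proficient

Proficient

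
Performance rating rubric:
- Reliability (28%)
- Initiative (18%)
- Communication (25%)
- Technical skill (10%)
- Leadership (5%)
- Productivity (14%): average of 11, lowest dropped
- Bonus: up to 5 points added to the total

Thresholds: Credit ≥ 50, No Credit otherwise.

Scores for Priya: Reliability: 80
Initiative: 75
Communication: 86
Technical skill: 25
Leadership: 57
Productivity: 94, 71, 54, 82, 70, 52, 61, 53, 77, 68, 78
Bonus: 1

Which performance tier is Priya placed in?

Credit

Productivity: drop 52 → average of remaining 10 = 708/10 = 70.8
Weighted total:
  Reliability 80 × 0.28 = 22.4
  Initiative 75 × 0.18 = 13.5
  Communication 86 × 0.25 = 21.5
  Technical skill 25 × 0.1 = 2.5
  Leadership 57 × 0.05 = 2.85
  Productivity 70.8 × 0.14 = 9.912
Sum = 72.662
Bonus: 72.662 + 1 = 73.662
73.662 ≥ 50 → Credit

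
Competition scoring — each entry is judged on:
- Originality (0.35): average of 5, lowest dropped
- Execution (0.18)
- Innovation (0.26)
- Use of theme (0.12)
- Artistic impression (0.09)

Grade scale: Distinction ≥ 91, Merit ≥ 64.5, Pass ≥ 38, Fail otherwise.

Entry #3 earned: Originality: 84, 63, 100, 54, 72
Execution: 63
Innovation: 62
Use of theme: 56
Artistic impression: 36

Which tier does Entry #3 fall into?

Merit

Originality: drop 54 → average of remaining 4 = 319/4 = 79.75
Weighted total:
  Originality 79.75 × 0.35 = 27.9125
  Execution 63 × 0.18 = 11.34
  Innovation 62 × 0.26 = 16.12
  Use of theme 56 × 0.12 = 6.72
  Artistic impression 36 × 0.09 = 3.24
Sum = 65.3325
65.3325 is ≥ 64.5 and < 91 → Merit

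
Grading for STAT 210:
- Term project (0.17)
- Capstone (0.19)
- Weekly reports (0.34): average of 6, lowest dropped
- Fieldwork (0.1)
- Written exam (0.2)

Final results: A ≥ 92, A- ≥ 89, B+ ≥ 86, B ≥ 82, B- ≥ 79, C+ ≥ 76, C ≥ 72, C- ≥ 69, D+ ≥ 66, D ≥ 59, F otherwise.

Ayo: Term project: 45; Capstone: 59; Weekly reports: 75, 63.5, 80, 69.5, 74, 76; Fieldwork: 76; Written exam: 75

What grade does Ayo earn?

Weekly reports: drop 63.5 → average of remaining 5 = 374.5/5 = 74.9
Weighted total:
  Term project 45 × 0.17 = 7.65
  Capstone 59 × 0.19 = 11.21
  Weekly reports 74.9 × 0.34 = 25.466
  Fieldwork 76 × 0.1 = 7.6
  Written exam 75 × 0.2 = 15
Sum = 66.926
66.926 is ≥ 66 and < 69 → D+

D+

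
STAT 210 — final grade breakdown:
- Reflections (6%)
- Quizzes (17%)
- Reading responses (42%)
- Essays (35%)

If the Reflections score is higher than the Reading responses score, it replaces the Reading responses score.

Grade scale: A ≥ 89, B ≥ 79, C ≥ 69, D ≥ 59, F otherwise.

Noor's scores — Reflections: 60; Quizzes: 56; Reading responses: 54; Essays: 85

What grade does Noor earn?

D

Reflections (60) > Reading responses (54), so Reading responses counts as 60.
Weighted total:
  Reflections 60 × 0.06 = 3.6
  Quizzes 56 × 0.17 = 9.52
  Reading responses 60 × 0.42 = 25.2
  Essays 85 × 0.35 = 29.75
Sum = 68.07
68.07 is ≥ 59 and < 69 → D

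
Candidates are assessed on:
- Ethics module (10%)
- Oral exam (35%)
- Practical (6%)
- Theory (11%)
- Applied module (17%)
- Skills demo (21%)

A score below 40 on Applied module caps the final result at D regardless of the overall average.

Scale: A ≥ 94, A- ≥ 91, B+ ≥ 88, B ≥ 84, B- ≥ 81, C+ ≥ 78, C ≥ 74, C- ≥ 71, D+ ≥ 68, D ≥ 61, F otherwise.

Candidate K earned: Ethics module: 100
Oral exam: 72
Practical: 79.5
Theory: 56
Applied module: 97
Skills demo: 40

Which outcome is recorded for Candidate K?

C-

Applied module score 97 ≥ 40: minimum met.
Weighted total:
  Ethics module 100 × 0.1 = 10
  Oral exam 72 × 0.35 = 25.2
  Practical 79.5 × 0.06 = 4.77
  Theory 56 × 0.11 = 6.16
  Applied module 97 × 0.17 = 16.49
  Skills demo 40 × 0.21 = 8.4
Sum = 71.02
71.02 is ≥ 71 and < 74 → C-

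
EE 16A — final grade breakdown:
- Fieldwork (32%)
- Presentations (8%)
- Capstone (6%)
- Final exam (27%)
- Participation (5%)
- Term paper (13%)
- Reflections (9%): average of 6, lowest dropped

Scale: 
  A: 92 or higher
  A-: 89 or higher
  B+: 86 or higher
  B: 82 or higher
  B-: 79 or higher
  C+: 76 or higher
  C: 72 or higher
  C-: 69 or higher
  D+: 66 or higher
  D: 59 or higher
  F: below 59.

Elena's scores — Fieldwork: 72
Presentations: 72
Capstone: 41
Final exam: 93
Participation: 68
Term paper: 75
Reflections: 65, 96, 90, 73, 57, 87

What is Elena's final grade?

Reflections: drop 57 → average of remaining 5 = 411/5 = 82.2
Weighted total:
  Fieldwork 72 × 0.32 = 23.04
  Presentations 72 × 0.08 = 5.76
  Capstone 41 × 0.06 = 2.46
  Final exam 93 × 0.27 = 25.11
  Participation 68 × 0.05 = 3.4
  Term paper 75 × 0.13 = 9.75
  Reflections 82.2 × 0.09 = 7.398
Sum = 76.918
76.918 is ≥ 76 and < 79 → C+

C+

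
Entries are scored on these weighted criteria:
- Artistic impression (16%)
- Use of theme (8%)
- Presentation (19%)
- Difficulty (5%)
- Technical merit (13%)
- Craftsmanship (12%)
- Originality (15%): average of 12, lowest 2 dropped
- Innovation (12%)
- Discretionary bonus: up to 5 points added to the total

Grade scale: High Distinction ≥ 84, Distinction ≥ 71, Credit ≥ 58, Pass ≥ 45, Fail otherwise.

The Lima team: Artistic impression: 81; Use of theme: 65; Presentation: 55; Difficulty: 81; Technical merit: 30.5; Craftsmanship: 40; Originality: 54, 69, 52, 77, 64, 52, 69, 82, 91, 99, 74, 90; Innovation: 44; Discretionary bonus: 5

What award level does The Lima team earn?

Credit

Originality: drop 52, 52 → average of remaining 10 = 769/10 = 76.9
Weighted total:
  Artistic impression 81 × 0.16 = 12.96
  Use of theme 65 × 0.08 = 5.2
  Presentation 55 × 0.19 = 10.45
  Difficulty 81 × 0.05 = 4.05
  Technical merit 30.5 × 0.13 = 3.965
  Craftsmanship 40 × 0.12 = 4.8
  Originality 76.9 × 0.15 = 11.535
  Innovation 44 × 0.12 = 5.28
Sum = 58.24
Discretionary bonus: 58.24 + 5 = 63.24
63.24 is ≥ 58 and < 71 → Credit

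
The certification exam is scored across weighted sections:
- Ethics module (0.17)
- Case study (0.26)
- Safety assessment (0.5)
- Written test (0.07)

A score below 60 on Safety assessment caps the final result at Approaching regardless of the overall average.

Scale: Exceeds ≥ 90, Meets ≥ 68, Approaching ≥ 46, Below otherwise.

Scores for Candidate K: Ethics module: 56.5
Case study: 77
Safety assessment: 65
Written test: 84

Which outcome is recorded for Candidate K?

Safety assessment score 65 ≥ 60: minimum met.
Weighted total:
  Ethics module 56.5 × 0.17 = 9.605
  Case study 77 × 0.26 = 20.02
  Safety assessment 65 × 0.5 = 32.5
  Written test 84 × 0.07 = 5.88
Sum = 68.005
68.005 is ≥ 68 and < 90 → Meets

Meets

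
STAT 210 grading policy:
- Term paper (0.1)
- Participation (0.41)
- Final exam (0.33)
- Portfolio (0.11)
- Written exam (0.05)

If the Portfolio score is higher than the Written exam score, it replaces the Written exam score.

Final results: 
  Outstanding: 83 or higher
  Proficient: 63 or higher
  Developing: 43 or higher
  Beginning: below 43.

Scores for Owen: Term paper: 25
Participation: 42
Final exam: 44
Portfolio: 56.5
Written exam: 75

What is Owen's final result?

Portfolio (56.5) ≤ Written exam (75), so Written exam stays at 75.
Weighted total:
  Term paper 25 × 0.1 = 2.5
  Participation 42 × 0.41 = 17.22
  Final exam 44 × 0.33 = 14.52
  Portfolio 56.5 × 0.11 = 6.215
  Written exam 75 × 0.05 = 3.75
Sum = 44.205
44.205 is ≥ 43 and < 63 → Developing

Developing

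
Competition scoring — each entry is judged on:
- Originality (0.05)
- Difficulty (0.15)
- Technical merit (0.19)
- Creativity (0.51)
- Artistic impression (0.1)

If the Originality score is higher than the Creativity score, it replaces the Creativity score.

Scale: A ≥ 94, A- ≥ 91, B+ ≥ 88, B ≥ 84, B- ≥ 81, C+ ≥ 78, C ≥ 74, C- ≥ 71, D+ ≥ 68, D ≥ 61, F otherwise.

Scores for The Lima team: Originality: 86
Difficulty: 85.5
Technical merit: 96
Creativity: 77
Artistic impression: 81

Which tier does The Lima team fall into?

Originality (86) > Creativity (77), so Creativity counts as 86.
Weighted total:
  Originality 86 × 0.05 = 4.3
  Difficulty 85.5 × 0.15 = 12.825
  Technical merit 96 × 0.19 = 18.24
  Creativity 86 × 0.51 = 43.86
  Artistic impression 81 × 0.1 = 8.1
Sum = 87.325
87.325 is ≥ 84 and < 88 → B

B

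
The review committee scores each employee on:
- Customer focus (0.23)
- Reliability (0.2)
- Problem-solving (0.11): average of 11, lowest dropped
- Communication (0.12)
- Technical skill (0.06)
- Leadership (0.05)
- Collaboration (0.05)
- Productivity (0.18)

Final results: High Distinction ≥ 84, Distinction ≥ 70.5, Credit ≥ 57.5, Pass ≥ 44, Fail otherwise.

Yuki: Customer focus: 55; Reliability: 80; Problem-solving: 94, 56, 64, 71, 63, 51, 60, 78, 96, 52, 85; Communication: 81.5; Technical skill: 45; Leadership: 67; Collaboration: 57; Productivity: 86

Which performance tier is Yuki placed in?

Problem-solving: drop 51 → average of remaining 10 = 719/10 = 71.9
Weighted total:
  Customer focus 55 × 0.23 = 12.65
  Reliability 80 × 0.2 = 16
  Problem-solving 71.9 × 0.11 = 7.909
  Communication 81.5 × 0.12 = 9.78
  Technical skill 45 × 0.06 = 2.7
  Leadership 67 × 0.05 = 3.35
  Collaboration 57 × 0.05 = 2.85
  Productivity 86 × 0.18 = 15.48
Sum = 70.719
70.719 is ≥ 70.5 and < 84 → Distinction

Distinction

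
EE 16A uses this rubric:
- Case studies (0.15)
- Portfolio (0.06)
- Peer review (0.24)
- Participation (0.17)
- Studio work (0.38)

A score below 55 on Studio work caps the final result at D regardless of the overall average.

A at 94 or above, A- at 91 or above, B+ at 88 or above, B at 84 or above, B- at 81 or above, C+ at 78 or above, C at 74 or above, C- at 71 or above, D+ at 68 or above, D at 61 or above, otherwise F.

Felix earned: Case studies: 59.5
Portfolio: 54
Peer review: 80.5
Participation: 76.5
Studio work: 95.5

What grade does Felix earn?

C+

Studio work score 95.5 ≥ 55: minimum met.
Weighted total:
  Case studies 59.5 × 0.15 = 8.925
  Portfolio 54 × 0.06 = 3.24
  Peer review 80.5 × 0.24 = 19.32
  Participation 76.5 × 0.17 = 13.005
  Studio work 95.5 × 0.38 = 36.29
Sum = 80.78
80.78 is ≥ 78 and < 81 → C+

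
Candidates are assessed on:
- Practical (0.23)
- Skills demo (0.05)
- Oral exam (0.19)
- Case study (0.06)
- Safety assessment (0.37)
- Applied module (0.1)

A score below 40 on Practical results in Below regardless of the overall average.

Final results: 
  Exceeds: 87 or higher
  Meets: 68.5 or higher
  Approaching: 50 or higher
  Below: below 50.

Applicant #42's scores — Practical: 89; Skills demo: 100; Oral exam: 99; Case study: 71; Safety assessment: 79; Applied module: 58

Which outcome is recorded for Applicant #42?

Meets

Practical score 89 ≥ 40: minimum met.
Weighted total:
  Practical 89 × 0.23 = 20.47
  Skills demo 100 × 0.05 = 5
  Oral exam 99 × 0.19 = 18.81
  Case study 71 × 0.06 = 4.26
  Safety assessment 79 × 0.37 = 29.23
  Applied module 58 × 0.1 = 5.8
Sum = 83.57
83.57 is ≥ 68.5 and < 87 → Meets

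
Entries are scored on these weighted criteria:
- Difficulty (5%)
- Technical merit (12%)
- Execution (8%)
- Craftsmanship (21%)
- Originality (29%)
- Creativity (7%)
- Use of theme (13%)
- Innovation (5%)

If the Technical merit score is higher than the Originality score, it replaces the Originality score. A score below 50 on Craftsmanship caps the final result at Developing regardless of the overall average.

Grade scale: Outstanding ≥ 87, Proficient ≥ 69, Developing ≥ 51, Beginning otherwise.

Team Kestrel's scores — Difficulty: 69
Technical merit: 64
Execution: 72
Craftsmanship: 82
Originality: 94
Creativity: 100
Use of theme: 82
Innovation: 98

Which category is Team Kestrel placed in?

Technical merit (64) ≤ Originality (94), so Originality stays at 94.
Craftsmanship score 82 ≥ 50: minimum met.
Weighted total:
  Difficulty 69 × 0.05 = 3.45
  Technical merit 64 × 0.12 = 7.68
  Execution 72 × 0.08 = 5.76
  Craftsmanship 82 × 0.21 = 17.22
  Originality 94 × 0.29 = 27.26
  Creativity 100 × 0.07 = 7
  Use of theme 82 × 0.13 = 10.66
  Innovation 98 × 0.05 = 4.9
Sum = 83.93
83.93 is ≥ 69 and < 87 → Proficient

Proficient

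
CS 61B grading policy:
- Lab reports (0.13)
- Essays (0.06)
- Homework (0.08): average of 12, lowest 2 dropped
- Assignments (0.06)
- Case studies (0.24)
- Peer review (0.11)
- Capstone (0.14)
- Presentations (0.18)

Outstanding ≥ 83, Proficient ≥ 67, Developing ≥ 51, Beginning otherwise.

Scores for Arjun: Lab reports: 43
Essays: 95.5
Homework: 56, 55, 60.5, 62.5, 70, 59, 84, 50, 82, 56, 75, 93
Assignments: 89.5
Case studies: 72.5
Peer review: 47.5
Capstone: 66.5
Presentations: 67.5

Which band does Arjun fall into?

Developing

Homework: drop 50, 55 → average of remaining 10 = 698/10 = 69.8
Weighted total:
  Lab reports 43 × 0.13 = 5.59
  Essays 95.5 × 0.06 = 5.73
  Homework 69.8 × 0.08 = 5.584
  Assignments 89.5 × 0.06 = 5.37
  Case studies 72.5 × 0.24 = 17.4
  Peer review 47.5 × 0.11 = 5.225
  Capstone 66.5 × 0.14 = 9.31
  Presentations 67.5 × 0.18 = 12.15
Sum = 66.359
66.359 is ≥ 51 and < 67 → Developing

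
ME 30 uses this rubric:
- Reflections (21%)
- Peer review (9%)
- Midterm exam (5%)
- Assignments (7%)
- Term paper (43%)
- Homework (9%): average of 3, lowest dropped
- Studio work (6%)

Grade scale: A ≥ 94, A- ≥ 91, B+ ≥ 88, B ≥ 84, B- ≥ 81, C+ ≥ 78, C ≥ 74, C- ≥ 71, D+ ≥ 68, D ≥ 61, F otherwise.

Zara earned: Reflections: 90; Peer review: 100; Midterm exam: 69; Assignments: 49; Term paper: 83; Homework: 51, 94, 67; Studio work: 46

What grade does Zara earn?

Homework: drop 51 → average of remaining 2 = 161/2 = 80.5
Weighted total:
  Reflections 90 × 0.21 = 18.9
  Peer review 100 × 0.09 = 9
  Midterm exam 69 × 0.05 = 3.45
  Assignments 49 × 0.07 = 3.43
  Term paper 83 × 0.43 = 35.69
  Homework 80.5 × 0.09 = 7.245
  Studio work 46 × 0.06 = 2.76
Sum = 80.475
80.475 is ≥ 78 and < 81 → C+

C+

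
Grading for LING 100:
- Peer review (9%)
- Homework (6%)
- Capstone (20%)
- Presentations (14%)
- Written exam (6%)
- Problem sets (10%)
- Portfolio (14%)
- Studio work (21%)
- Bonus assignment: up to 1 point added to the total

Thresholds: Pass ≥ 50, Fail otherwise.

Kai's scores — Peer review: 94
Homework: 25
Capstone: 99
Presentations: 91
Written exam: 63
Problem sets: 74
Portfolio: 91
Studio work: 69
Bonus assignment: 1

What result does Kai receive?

Pass

Weighted total:
  Peer review 94 × 0.09 = 8.46
  Homework 25 × 0.06 = 1.5
  Capstone 99 × 0.2 = 19.8
  Presentations 91 × 0.14 = 12.74
  Written exam 63 × 0.06 = 3.78
  Problem sets 74 × 0.1 = 7.4
  Portfolio 91 × 0.14 = 12.74
  Studio work 69 × 0.21 = 14.49
Sum = 80.91
Bonus assignment: 80.91 + 1 = 81.91
81.91 ≥ 50 → Pass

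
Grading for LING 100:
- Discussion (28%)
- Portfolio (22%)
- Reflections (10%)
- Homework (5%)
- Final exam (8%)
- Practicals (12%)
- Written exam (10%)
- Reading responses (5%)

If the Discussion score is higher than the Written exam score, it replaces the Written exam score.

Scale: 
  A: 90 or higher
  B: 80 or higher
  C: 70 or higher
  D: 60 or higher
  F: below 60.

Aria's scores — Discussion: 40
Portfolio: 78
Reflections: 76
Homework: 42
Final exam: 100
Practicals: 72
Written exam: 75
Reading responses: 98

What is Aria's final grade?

D

Discussion (40) ≤ Written exam (75), so Written exam stays at 75.
Weighted total:
  Discussion 40 × 0.28 = 11.2
  Portfolio 78 × 0.22 = 17.16
  Reflections 76 × 0.1 = 7.6
  Homework 42 × 0.05 = 2.1
  Final exam 100 × 0.08 = 8
  Practicals 72 × 0.12 = 8.64
  Written exam 75 × 0.1 = 7.5
  Reading responses 98 × 0.05 = 4.9
Sum = 67.1
67.1 is ≥ 60 and < 70 → D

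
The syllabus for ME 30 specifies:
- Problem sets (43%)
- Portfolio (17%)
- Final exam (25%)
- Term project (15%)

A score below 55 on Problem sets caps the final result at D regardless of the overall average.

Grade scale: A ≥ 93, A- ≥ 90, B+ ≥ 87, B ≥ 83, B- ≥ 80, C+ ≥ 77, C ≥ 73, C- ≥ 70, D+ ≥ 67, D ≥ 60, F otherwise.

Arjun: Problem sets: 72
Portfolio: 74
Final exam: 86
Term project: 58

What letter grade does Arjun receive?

Problem sets score 72 ≥ 55: minimum met.
Weighted total:
  Problem sets 72 × 0.43 = 30.96
  Portfolio 74 × 0.17 = 12.58
  Final exam 86 × 0.25 = 21.5
  Term project 58 × 0.15 = 8.7
Sum = 73.74
73.74 is ≥ 73 and < 77 → C

C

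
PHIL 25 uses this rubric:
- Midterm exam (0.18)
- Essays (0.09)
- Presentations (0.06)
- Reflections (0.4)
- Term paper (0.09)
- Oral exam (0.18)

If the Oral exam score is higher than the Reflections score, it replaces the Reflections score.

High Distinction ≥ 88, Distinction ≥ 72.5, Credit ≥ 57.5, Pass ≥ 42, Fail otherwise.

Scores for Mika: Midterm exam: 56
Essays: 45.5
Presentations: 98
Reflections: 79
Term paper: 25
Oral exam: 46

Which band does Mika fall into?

Credit

Oral exam (46) ≤ Reflections (79), so Reflections stays at 79.
Weighted total:
  Midterm exam 56 × 0.18 = 10.08
  Essays 45.5 × 0.09 = 4.095
  Presentations 98 × 0.06 = 5.88
  Reflections 79 × 0.4 = 31.6
  Term paper 25 × 0.09 = 2.25
  Oral exam 46 × 0.18 = 8.28
Sum = 62.185
62.185 is ≥ 57.5 and < 72.5 → Credit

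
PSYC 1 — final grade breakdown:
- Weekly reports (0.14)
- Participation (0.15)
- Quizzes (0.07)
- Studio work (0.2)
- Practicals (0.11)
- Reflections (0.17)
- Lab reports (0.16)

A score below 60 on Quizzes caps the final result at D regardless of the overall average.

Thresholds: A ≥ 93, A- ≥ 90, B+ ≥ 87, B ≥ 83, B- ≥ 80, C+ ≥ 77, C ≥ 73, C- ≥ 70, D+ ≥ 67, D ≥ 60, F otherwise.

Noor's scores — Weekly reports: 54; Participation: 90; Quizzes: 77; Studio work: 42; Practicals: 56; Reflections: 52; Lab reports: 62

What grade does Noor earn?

Quizzes score 77 ≥ 60: minimum met.
Weighted total:
  Weekly reports 54 × 0.14 = 7.56
  Participation 90 × 0.15 = 13.5
  Quizzes 77 × 0.07 = 5.39
  Studio work 42 × 0.2 = 8.4
  Practicals 56 × 0.11 = 6.16
  Reflections 52 × 0.17 = 8.84
  Lab reports 62 × 0.16 = 9.92
Sum = 59.77
59.77 < 60 → F

F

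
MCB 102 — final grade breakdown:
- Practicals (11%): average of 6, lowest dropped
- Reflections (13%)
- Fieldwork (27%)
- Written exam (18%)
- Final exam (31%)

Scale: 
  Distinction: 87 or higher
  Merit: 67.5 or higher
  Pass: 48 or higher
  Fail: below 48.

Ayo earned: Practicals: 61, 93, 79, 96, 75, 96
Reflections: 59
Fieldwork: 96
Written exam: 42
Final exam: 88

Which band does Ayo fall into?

Merit

Practicals: drop 61 → average of remaining 5 = 439/5 = 87.8
Weighted total:
  Practicals 87.8 × 0.11 = 9.658
  Reflections 59 × 0.13 = 7.67
  Fieldwork 96 × 0.27 = 25.92
  Written exam 42 × 0.18 = 7.56
  Final exam 88 × 0.31 = 27.28
Sum = 78.088
78.088 is ≥ 67.5 and < 87 → Merit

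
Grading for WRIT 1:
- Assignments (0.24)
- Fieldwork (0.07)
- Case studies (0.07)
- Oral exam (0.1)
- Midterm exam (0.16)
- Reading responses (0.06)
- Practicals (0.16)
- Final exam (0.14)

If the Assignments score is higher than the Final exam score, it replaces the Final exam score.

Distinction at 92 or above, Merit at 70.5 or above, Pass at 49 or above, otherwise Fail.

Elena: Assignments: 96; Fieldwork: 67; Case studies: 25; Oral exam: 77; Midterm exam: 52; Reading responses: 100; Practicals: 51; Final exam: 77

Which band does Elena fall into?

Assignments (96) > Final exam (77), so Final exam counts as 96.
Weighted total:
  Assignments 96 × 0.24 = 23.04
  Fieldwork 67 × 0.07 = 4.69
  Case studies 25 × 0.07 = 1.75
  Oral exam 77 × 0.1 = 7.7
  Midterm exam 52 × 0.16 = 8.32
  Reading responses 100 × 0.06 = 6
  Practicals 51 × 0.16 = 8.16
  Final exam 96 × 0.14 = 13.44
Sum = 73.1
73.1 is ≥ 70.5 and < 92 → Merit

Merit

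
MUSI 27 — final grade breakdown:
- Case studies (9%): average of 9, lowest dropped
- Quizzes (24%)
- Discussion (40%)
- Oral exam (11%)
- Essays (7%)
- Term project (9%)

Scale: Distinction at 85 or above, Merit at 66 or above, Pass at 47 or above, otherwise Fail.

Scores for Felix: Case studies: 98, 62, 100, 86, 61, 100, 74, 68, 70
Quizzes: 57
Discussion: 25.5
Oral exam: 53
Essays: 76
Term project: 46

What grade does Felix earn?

Fail

Case studies: drop 61 → average of remaining 8 = 658/8 = 82.25
Weighted total:
  Case studies 82.25 × 0.09 = 7.4025
  Quizzes 57 × 0.24 = 13.68
  Discussion 25.5 × 0.4 = 10.2
  Oral exam 53 × 0.11 = 5.83
  Essays 76 × 0.07 = 5.32
  Term project 46 × 0.09 = 4.14
Sum = 46.5725
46.5725 < 47 → Fail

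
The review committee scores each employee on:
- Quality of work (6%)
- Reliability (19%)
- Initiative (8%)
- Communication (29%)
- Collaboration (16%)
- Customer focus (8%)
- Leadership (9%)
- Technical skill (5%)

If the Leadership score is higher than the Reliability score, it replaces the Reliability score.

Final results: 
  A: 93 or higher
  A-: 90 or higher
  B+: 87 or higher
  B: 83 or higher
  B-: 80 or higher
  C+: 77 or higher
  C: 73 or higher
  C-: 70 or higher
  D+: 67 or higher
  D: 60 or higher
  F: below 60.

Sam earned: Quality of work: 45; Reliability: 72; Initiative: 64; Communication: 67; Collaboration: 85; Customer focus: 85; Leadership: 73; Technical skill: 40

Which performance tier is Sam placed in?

Leadership (73) > Reliability (72), so Reliability counts as 73.
Weighted total:
  Quality of work 45 × 0.06 = 2.7
  Reliability 73 × 0.19 = 13.87
  Initiative 64 × 0.08 = 5.12
  Communication 67 × 0.29 = 19.43
  Collaboration 85 × 0.16 = 13.6
  Customer focus 85 × 0.08 = 6.8
  Leadership 73 × 0.09 = 6.57
  Technical skill 40 × 0.05 = 2
Sum = 70.09
70.09 is ≥ 70 and < 73 → C-

C-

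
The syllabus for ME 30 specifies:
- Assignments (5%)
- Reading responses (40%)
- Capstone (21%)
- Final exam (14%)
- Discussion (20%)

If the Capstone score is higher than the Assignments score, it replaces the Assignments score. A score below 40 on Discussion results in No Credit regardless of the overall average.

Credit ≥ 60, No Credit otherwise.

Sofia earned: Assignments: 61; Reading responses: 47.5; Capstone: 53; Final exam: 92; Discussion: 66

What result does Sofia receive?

Capstone (53) ≤ Assignments (61), so Assignments stays at 61.
Discussion score 66 ≥ 40: minimum met.
Weighted total:
  Assignments 61 × 0.05 = 3.05
  Reading responses 47.5 × 0.4 = 19
  Capstone 53 × 0.21 = 11.13
  Final exam 92 × 0.14 = 12.88
  Discussion 66 × 0.2 = 13.2
Sum = 59.26
59.26 < 60 → No Credit

No Credit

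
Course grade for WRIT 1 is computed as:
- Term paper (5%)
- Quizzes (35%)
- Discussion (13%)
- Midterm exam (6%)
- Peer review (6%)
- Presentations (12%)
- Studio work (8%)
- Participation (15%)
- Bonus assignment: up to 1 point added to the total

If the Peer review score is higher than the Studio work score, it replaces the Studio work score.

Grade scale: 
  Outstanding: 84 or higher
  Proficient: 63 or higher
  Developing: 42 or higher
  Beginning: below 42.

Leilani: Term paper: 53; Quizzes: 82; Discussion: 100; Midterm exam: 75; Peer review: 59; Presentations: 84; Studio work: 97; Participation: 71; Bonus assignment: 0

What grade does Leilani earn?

Peer review (59) ≤ Studio work (97), so Studio work stays at 97.
Weighted total:
  Term paper 53 × 0.05 = 2.65
  Quizzes 82 × 0.35 = 28.7
  Discussion 100 × 0.13 = 13
  Midterm exam 75 × 0.06 = 4.5
  Peer review 59 × 0.06 = 3.54
  Presentations 84 × 0.12 = 10.08
  Studio work 97 × 0.08 = 7.76
  Participation 71 × 0.15 = 10.65
Sum = 80.88
Bonus assignment: 80.88 + 0 = 80.88
80.88 is ≥ 63 and < 84 → Proficient

Proficient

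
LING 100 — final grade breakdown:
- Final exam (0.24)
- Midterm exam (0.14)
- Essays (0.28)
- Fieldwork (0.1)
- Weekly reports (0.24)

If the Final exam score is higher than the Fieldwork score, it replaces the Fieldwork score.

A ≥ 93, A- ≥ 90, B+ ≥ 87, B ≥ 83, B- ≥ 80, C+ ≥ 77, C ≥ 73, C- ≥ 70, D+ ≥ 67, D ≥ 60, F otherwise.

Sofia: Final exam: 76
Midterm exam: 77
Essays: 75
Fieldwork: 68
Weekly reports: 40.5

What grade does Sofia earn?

Final exam (76) > Fieldwork (68), so Fieldwork counts as 76.
Weighted total:
  Final exam 76 × 0.24 = 18.24
  Midterm exam 77 × 0.14 = 10.78
  Essays 75 × 0.28 = 21
  Fieldwork 76 × 0.1 = 7.6
  Weekly reports 40.5 × 0.24 = 9.72
Sum = 67.34
67.34 is ≥ 67 and < 70 → D+

D+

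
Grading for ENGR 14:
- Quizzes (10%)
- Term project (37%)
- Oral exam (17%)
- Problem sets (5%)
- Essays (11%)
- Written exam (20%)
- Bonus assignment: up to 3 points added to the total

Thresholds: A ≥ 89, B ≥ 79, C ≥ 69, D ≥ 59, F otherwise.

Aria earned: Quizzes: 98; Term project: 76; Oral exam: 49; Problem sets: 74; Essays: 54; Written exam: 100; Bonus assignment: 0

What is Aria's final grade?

C

Weighted total:
  Quizzes 98 × 0.1 = 9.8
  Term project 76 × 0.37 = 28.12
  Oral exam 49 × 0.17 = 8.33
  Problem sets 74 × 0.05 = 3.7
  Essays 54 × 0.11 = 5.94
  Written exam 100 × 0.2 = 20
Sum = 75.89
Bonus assignment: 75.89 + 0 = 75.89
75.89 is ≥ 69 and < 79 → C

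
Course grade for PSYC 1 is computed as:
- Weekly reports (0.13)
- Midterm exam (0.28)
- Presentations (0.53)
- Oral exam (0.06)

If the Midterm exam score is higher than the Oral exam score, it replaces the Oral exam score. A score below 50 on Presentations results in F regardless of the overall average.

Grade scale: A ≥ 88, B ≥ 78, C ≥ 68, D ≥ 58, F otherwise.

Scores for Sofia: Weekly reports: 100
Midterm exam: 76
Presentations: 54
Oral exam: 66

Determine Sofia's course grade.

Midterm exam (76) > Oral exam (66), so Oral exam counts as 76.
Presentations score 54 ≥ 50: minimum met.
Weighted total:
  Weekly reports 100 × 0.13 = 13
  Midterm exam 76 × 0.28 = 21.28
  Presentations 54 × 0.53 = 28.62
  Oral exam 76 × 0.06 = 4.56
Sum = 67.46
67.46 is ≥ 58 and < 68 → D

D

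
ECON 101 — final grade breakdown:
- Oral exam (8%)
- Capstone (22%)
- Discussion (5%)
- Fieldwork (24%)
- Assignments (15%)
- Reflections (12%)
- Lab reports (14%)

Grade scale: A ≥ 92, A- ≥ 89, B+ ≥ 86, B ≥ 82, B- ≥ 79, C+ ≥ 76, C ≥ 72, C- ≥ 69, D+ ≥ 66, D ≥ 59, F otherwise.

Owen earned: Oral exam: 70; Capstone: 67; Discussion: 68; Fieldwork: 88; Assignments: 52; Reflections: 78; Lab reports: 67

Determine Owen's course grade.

Weighted total:
  Oral exam 70 × 0.08 = 5.6
  Capstone 67 × 0.22 = 14.74
  Discussion 68 × 0.05 = 3.4
  Fieldwork 88 × 0.24 = 21.12
  Assignments 52 × 0.15 = 7.8
  Reflections 78 × 0.12 = 9.36
  Lab reports 67 × 0.14 = 9.38
Sum = 71.4
71.4 is ≥ 69 and < 72 → C-

C-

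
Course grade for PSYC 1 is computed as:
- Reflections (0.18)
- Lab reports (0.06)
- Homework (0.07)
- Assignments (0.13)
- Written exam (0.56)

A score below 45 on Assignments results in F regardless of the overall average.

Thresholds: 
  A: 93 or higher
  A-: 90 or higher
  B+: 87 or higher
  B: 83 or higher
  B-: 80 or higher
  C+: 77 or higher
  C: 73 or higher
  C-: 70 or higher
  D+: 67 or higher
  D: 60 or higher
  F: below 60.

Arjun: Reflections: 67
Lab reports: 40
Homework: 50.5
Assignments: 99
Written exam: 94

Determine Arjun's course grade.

Assignments score 99 ≥ 45: minimum met.
Weighted total:
  Reflections 67 × 0.18 = 12.06
  Lab reports 40 × 0.06 = 2.4
  Homework 50.5 × 0.07 = 3.535
  Assignments 99 × 0.13 = 12.87
  Written exam 94 × 0.56 = 52.64
Sum = 83.505
83.505 is ≥ 83 and < 87 → B

B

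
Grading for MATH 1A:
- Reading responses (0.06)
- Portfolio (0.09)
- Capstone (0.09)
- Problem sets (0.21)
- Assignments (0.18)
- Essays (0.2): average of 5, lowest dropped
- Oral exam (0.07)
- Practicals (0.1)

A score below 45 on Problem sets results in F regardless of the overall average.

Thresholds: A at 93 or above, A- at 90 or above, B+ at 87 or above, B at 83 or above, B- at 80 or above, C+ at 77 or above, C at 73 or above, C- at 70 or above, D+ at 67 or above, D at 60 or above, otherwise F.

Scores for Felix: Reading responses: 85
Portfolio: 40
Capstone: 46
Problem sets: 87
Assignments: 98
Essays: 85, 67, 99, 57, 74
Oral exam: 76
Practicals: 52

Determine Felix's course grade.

C

Essays: drop 57 → average of remaining 4 = 325/4 = 81.25
Problem sets score 87 ≥ 45: minimum met.
Weighted total:
  Reading responses 85 × 0.06 = 5.1
  Portfolio 40 × 0.09 = 3.6
  Capstone 46 × 0.09 = 4.14
  Problem sets 87 × 0.21 = 18.27
  Assignments 98 × 0.18 = 17.64
  Essays 81.25 × 0.2 = 16.25
  Oral exam 76 × 0.07 = 5.32
  Practicals 52 × 0.1 = 5.2
Sum = 75.52
75.52 is ≥ 73 and < 77 → C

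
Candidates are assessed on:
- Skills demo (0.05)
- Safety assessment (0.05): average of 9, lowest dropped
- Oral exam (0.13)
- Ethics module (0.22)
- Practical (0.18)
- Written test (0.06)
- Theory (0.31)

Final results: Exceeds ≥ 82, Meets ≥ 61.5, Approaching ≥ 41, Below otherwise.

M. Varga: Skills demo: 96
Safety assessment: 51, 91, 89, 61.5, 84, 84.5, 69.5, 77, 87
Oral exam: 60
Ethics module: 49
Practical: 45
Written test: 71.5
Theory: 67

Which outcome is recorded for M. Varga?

Safety assessment: drop 51 → average of remaining 8 = 643.5/8 = 80.4375
Weighted total:
  Skills demo 96 × 0.05 = 4.8
  Safety assessment 80.4375 × 0.05 = 4.021875
  Oral exam 60 × 0.13 = 7.8
  Ethics module 49 × 0.22 = 10.78
  Practical 45 × 0.18 = 8.1
  Written test 71.5 × 0.06 = 4.29
  Theory 67 × 0.31 = 20.77
Sum = 60.561875
60.561875 is ≥ 41 and < 61.5 → Approaching

Approaching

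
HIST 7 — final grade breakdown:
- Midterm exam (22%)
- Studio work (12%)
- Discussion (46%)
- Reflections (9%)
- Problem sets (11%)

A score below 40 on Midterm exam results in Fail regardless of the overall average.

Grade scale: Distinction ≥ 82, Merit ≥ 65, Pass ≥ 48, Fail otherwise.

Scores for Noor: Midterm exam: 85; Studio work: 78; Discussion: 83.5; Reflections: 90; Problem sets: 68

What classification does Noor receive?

Distinction

Midterm exam score 85 ≥ 40: minimum met.
Weighted total:
  Midterm exam 85 × 0.22 = 18.7
  Studio work 78 × 0.12 = 9.36
  Discussion 83.5 × 0.46 = 38.41
  Reflections 90 × 0.09 = 8.1
  Problem sets 68 × 0.11 = 7.48
Sum = 82.05
82.05 ≥ 82 → Distinction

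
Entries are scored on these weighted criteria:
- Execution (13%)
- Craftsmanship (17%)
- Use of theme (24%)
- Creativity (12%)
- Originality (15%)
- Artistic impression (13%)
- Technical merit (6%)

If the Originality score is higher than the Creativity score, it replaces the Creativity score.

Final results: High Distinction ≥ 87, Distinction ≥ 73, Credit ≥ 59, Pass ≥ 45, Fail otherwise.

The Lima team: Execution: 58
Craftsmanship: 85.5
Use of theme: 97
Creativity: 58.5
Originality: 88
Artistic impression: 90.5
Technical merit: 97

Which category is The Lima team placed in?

Originality (88) > Creativity (58.5), so Creativity counts as 88.
Weighted total:
  Execution 58 × 0.13 = 7.54
  Craftsmanship 85.5 × 0.17 = 14.535
  Use of theme 97 × 0.24 = 23.28
  Creativity 88 × 0.12 = 10.56
  Originality 88 × 0.15 = 13.2
  Artistic impression 90.5 × 0.13 = 11.765
  Technical merit 97 × 0.06 = 5.82
Sum = 86.7
86.7 is ≥ 73 and < 87 → Distinction

Distinction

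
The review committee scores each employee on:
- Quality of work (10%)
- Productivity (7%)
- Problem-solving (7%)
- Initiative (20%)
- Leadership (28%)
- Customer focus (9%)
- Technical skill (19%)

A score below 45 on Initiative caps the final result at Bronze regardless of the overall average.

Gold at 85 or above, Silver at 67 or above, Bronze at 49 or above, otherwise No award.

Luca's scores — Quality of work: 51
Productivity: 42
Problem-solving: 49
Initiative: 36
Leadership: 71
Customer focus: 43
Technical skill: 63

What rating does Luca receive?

Bronze

Initiative score 36 < 45: minimum not met.
Weighted total:
  Quality of work 51 × 0.1 = 5.1
  Productivity 42 × 0.07 = 2.94
  Problem-solving 49 × 0.07 = 3.43
  Initiative 36 × 0.2 = 7.2
  Leadership 71 × 0.28 = 19.88
  Customer focus 43 × 0.09 = 3.87
  Technical skill 63 × 0.19 = 11.97
Sum = 54.39
54.39 would be Bronze; cap at Bronze applies → Bronze.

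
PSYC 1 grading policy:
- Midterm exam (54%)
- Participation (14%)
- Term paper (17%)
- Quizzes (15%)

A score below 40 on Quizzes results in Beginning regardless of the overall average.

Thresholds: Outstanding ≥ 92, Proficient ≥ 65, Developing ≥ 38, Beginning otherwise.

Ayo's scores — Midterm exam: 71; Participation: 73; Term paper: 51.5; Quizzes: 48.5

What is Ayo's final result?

Quizzes score 48.5 ≥ 40: minimum met.
Weighted total:
  Midterm exam 71 × 0.54 = 38.34
  Participation 73 × 0.14 = 10.22
  Term paper 51.5 × 0.17 = 8.755
  Quizzes 48.5 × 0.15 = 7.275
Sum = 64.59
64.59 is ≥ 38 and < 65 → Developing

Developing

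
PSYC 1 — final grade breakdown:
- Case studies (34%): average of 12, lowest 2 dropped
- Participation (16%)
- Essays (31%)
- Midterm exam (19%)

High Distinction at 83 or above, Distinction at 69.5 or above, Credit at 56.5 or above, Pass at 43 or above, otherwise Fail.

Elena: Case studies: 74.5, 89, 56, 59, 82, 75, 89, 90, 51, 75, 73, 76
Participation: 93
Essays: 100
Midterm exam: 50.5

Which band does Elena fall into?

Case studies: drop 51, 56 → average of remaining 10 = 782.5/10 = 78.25
Weighted total:
  Case studies 78.25 × 0.34 = 26.605
  Participation 93 × 0.16 = 14.88
  Essays 100 × 0.31 = 31
  Midterm exam 50.5 × 0.19 = 9.595
Sum = 82.08
82.08 is ≥ 69.5 and < 83 → Distinction

Distinction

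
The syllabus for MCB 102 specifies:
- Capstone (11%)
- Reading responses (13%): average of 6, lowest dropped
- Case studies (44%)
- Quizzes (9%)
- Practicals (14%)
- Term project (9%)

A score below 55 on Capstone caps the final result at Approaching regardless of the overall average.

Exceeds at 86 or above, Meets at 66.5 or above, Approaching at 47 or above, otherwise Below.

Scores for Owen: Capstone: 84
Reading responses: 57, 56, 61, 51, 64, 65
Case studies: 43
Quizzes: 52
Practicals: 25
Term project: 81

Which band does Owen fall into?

Approaching

Reading responses: drop 51 → average of remaining 5 = 303/5 = 60.6
Capstone score 84 ≥ 55: minimum met.
Weighted total:
  Capstone 84 × 0.11 = 9.24
  Reading responses 60.6 × 0.13 = 7.878
  Case studies 43 × 0.44 = 18.92
  Quizzes 52 × 0.09 = 4.68
  Practicals 25 × 0.14 = 3.5
  Term project 81 × 0.09 = 7.29
Sum = 51.508
51.508 is ≥ 47 and < 66.5 → Approaching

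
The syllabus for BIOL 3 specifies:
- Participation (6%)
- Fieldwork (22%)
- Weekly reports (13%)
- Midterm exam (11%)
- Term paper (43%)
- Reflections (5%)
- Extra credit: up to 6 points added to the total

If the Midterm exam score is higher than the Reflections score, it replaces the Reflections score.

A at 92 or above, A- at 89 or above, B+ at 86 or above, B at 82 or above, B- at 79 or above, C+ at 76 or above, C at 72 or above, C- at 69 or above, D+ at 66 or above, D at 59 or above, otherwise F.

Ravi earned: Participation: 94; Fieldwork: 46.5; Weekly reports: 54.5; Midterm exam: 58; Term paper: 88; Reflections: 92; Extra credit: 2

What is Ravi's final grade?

C

Midterm exam (58) ≤ Reflections (92), so Reflections stays at 92.
Weighted total:
  Participation 94 × 0.06 = 5.64
  Fieldwork 46.5 × 0.22 = 10.23
  Weekly reports 54.5 × 0.13 = 7.085
  Midterm exam 58 × 0.11 = 6.38
  Term paper 88 × 0.43 = 37.84
  Reflections 92 × 0.05 = 4.6
Sum = 71.775
Extra credit: 71.775 + 2 = 73.775
73.775 is ≥ 72 and < 76 → C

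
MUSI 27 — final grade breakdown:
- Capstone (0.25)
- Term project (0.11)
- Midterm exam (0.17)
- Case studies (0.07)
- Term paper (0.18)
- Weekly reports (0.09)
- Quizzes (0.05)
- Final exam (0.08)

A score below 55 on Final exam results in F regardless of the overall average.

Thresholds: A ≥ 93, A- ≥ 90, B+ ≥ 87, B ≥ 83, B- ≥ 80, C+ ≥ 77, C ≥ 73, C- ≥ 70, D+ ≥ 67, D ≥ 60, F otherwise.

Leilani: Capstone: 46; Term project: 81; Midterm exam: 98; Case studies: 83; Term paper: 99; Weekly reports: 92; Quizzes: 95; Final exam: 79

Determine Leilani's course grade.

B-

Final exam score 79 ≥ 55: minimum met.
Weighted total:
  Capstone 46 × 0.25 = 11.5
  Term project 81 × 0.11 = 8.91
  Midterm exam 98 × 0.17 = 16.66
  Case studies 83 × 0.07 = 5.81
  Term paper 99 × 0.18 = 17.82
  Weekly reports 92 × 0.09 = 8.28
  Quizzes 95 × 0.05 = 4.75
  Final exam 79 × 0.08 = 6.32
Sum = 80.05
80.05 is ≥ 80 and < 83 → B-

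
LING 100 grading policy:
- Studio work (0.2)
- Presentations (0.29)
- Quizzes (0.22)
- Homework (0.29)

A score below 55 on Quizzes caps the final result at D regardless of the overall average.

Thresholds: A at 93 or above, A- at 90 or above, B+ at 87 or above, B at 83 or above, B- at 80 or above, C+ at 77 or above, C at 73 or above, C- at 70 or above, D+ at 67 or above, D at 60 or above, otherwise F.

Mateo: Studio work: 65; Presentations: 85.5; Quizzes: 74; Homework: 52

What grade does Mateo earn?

Quizzes score 74 ≥ 55: minimum met.
Weighted total:
  Studio work 65 × 0.2 = 13
  Presentations 85.5 × 0.29 = 24.795
  Quizzes 74 × 0.22 = 16.28
  Homework 52 × 0.29 = 15.08
Sum = 69.155
69.155 is ≥ 67 and < 70 → D+

D+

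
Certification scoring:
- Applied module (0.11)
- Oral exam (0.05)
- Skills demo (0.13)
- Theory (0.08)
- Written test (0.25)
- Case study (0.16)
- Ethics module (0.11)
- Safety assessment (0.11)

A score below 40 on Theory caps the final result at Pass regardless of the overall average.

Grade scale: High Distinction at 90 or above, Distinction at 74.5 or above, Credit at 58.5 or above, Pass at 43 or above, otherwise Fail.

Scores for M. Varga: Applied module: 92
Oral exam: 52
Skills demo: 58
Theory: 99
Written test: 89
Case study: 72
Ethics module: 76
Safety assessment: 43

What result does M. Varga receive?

Distinction

Theory score 99 ≥ 40: minimum met.
Weighted total:
  Applied module 92 × 0.11 = 10.12
  Oral exam 52 × 0.05 = 2.6
  Skills demo 58 × 0.13 = 7.54
  Theory 99 × 0.08 = 7.92
  Written test 89 × 0.25 = 22.25
  Case study 72 × 0.16 = 11.52
  Ethics module 76 × 0.11 = 8.36
  Safety assessment 43 × 0.11 = 4.73
Sum = 75.04
75.04 is ≥ 74.5 and < 90 → Distinction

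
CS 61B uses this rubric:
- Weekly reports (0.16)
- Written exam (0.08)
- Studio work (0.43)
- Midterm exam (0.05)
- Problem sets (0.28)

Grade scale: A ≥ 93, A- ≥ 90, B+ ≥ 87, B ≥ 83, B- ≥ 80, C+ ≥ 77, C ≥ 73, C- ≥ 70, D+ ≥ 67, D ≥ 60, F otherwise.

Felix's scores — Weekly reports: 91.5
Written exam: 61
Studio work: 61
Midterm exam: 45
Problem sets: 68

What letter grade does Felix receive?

Weighted total:
  Weekly reports 91.5 × 0.16 = 14.64
  Written exam 61 × 0.08 = 4.88
  Studio work 61 × 0.43 = 26.23
  Midterm exam 45 × 0.05 = 2.25
  Problem sets 68 × 0.28 = 19.04
Sum = 67.04
67.04 is ≥ 67 and < 70 → D+

D+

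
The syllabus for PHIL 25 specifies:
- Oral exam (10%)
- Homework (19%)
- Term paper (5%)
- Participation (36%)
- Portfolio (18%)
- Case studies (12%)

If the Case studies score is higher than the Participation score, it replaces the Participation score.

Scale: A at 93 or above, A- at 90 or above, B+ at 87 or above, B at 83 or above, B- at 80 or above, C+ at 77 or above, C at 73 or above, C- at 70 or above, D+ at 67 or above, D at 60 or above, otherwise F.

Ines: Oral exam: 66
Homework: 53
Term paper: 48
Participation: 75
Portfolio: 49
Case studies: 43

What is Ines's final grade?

Case studies (43) ≤ Participation (75), so Participation stays at 75.
Weighted total:
  Oral exam 66 × 0.1 = 6.6
  Homework 53 × 0.19 = 10.07
  Term paper 48 × 0.05 = 2.4
  Participation 75 × 0.36 = 27
  Portfolio 49 × 0.18 = 8.82
  Case studies 43 × 0.12 = 5.16
Sum = 60.05
60.05 is ≥ 60 and < 67 → D

D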